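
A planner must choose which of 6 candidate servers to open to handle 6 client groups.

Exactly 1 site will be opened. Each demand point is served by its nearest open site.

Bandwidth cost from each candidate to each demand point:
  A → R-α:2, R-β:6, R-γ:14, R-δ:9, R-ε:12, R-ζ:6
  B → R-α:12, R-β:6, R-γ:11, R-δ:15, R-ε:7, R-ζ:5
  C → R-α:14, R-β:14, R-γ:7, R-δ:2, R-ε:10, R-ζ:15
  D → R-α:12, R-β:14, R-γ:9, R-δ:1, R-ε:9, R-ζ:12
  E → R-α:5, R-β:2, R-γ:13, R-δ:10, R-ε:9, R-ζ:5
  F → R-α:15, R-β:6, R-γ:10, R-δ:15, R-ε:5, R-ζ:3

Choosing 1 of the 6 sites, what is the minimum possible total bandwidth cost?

Open {E}.
  R-α→E 5, R-β→E 2, R-γ→E 13, R-δ→E 10, R-ε→E 9, R-ζ→E 5  ⇒ total 44.
Compare {A}: total 49.
Compare {F}: total 54.
No size-1 selection does better; minimum is 44.

44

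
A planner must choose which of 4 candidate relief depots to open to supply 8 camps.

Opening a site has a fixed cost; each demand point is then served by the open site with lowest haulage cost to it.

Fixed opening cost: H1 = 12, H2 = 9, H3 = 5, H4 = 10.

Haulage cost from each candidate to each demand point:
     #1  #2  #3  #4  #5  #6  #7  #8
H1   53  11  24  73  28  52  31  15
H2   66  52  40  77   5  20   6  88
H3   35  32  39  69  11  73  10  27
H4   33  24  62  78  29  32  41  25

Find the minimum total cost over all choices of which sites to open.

211

Open {H1, H2, H3}: assign each demand point to its cheapest open site.
  #1→H3 35, #2→H1 11, #3→H1 24, #4→H3 69, #5→H2 5, #6→H2 20, #7→H2 6, #8→H1 15
  haulage cost 185, fixed 26 → total 211.
Compare {H1, H2, H4}: haulage cost 187 + fixed 31 = 218.
Compare {H1, H2, H3, H4}: haulage cost 183 + fixed 36 = 219.
Compare {H1, H2}: haulage cost 207 + fixed 21 = 228.
All other subsets cost ≥ 218. Minimum total cost: 211.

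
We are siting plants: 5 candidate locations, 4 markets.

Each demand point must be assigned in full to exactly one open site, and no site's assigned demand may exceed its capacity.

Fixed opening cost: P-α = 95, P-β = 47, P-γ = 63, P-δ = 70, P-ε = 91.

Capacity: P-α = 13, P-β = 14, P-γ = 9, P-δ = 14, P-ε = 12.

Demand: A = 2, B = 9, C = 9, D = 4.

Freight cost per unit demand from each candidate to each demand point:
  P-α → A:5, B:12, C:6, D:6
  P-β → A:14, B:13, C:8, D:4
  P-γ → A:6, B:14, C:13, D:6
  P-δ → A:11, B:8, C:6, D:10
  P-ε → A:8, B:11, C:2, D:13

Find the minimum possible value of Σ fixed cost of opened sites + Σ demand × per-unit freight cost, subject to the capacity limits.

299

Open {P-β, P-δ}; cheapest assignment that respects the capacities:
  P-β (cap 14, load 13): C, D — cost 9×8 + 4×4 = 88
  P-δ (cap 14, load 11): A, B — cost 2×11 + 9×8 = 94
  Shipping 182, fixed 117 → total 299.
  Any other capacity-feasible assignment to {P-β, P-δ} ships for at least 182.
Compare {P-β, P-ε}: its best feasible assignment gives total 305.
Compare {P-δ, P-ε}: its best feasible assignment gives total 307.
Every other set of open sites that can feasibly serve all demand totals ≥ 305 even under its best assignment. Minimum: 299.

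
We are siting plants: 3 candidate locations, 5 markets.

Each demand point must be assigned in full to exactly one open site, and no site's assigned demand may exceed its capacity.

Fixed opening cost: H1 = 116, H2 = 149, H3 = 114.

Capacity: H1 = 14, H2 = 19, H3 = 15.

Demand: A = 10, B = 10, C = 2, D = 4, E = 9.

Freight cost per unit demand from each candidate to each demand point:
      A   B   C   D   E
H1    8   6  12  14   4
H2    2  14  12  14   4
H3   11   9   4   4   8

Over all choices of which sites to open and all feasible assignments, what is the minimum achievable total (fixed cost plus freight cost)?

Open {H1, H2, H3}; cheapest assignment that respects the capacities:
  H1 (cap 14, load 10): B — cost 10×6 = 60
  H2 (cap 19, load 19): A, E — cost 10×2 + 9×4 = 56
  H3 (cap 15, load 6): C, D — cost 2×4 + 4×4 = 24
  Shipping 140, fixed 379 → total 519.
  Any other capacity-feasible assignment to {H1, H2, H3} ships for at least 140.
Total demand is 35 and no other set of sites has combined capacity ≥ 35, so {H1, H2, H3} is the only feasible choice of open sites. Minimum: 519.

519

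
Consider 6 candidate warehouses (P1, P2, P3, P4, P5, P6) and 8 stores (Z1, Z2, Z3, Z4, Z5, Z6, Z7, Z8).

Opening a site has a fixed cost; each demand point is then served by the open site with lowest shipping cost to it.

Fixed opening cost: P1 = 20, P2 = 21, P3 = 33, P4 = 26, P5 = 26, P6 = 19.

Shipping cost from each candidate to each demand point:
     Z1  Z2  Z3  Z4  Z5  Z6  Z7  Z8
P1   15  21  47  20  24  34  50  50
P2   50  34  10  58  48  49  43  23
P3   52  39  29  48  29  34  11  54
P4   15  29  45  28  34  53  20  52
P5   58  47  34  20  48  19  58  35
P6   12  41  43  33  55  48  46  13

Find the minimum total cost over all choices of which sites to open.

Open {P1, P2}: assign each demand point to its cheapest open site.
  Z1→P1 15, Z2→P1 21, Z3→P2 10, Z4→P1 20, Z5→P1 24, Z6→P1 34, Z7→P2 43, Z8→P2 23
  shipping cost 190, fixed 41 → total 231.
Compare {P1, P2, P3}: shipping cost 158 + fixed 74 = 232.
Compare {P1, P2, P4}: shipping cost 167 + fixed 67 = 234.
Compare {P1, P3, P6}: shipping cost 164 + fixed 72 = 236.
All other subsets cost ≥ 232. Minimum total cost: 231.

231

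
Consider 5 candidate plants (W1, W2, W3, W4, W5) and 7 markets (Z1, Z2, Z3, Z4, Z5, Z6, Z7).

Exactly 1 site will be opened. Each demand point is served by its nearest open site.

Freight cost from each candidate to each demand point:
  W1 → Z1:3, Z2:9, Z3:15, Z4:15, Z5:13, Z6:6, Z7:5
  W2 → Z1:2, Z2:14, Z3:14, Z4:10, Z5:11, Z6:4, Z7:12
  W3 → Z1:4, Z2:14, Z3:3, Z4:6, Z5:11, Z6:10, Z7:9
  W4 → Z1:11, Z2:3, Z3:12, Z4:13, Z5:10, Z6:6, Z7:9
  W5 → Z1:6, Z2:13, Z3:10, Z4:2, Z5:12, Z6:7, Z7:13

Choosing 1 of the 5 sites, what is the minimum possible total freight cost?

Open {W3}.
  Z1→W3 4, Z2→W3 14, Z3→W3 3, Z4→W3 6, Z5→W3 11, Z6→W3 10, Z7→W3 9  ⇒ total 57.
Compare {W5}: total 63.
Compare {W4}: total 64.
No size-1 selection does better; minimum is 57.

57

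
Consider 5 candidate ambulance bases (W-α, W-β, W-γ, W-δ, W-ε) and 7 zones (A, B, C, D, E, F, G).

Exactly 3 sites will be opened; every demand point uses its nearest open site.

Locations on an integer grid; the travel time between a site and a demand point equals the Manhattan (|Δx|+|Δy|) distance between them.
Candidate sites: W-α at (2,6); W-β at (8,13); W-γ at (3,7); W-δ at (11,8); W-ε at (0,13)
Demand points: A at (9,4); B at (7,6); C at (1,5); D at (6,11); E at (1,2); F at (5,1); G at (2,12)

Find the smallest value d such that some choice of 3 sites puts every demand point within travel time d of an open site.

8

Open {W-α, W-β, W-δ}.
  Farthest demand point is F at travel time 8 (to W-α); all others are ≤ 8.
With {W-α, W-γ, W-δ} the worst case is 8.
With {W-α, W-δ, W-ε} the worst case is 8.
No size-3 selection achieves below 8.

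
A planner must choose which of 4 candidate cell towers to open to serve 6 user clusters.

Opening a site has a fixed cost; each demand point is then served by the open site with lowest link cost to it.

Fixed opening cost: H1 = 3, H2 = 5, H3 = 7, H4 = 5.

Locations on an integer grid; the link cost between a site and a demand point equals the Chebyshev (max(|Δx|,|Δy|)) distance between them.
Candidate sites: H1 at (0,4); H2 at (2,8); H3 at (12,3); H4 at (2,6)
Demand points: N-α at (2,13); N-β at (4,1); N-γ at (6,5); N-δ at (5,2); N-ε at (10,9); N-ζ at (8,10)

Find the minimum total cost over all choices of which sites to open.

Open {H4}: assign each demand point to its cheapest open site.
  N-α→H4 7, N-β→H4 5, N-γ→H4 4, N-δ→H4 4, N-ε→H4 8, N-ζ→H4 6
  link cost 34, fixed 5 → total 39.
Compare {H1, H2}: link cost 32 + fixed 8 = 40.
Compare {H2}: link cost 36 + fixed 5 = 41.
Compare {H1, H4}: link cost 33 + fixed 8 = 41.
All other subsets cost ≥ 40. Minimum total cost: 39.

39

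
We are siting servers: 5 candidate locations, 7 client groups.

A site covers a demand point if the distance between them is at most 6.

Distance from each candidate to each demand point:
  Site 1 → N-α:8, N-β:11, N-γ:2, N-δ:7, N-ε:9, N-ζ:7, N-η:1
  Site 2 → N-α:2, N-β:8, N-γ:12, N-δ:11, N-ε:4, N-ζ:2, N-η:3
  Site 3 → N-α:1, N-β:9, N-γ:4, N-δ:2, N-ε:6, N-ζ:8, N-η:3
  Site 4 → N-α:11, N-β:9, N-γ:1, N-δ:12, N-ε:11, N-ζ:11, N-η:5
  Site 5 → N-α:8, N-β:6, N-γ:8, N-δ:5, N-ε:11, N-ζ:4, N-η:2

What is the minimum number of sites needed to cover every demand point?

2

Coverage sets (demand points within 6 of each site):
  Site 1: {N-γ, N-η}
  Site 2: {N-α, N-ε, N-ζ, N-η}
  Site 3: {N-α, N-γ, N-δ, N-ε, N-η}
  Site 4: {N-γ, N-η}
  Site 5: {N-β, N-δ, N-ζ, N-η}
No single site covers all 7 demand points.
But {Site 3, Site 5} covers everything, so the minimum is 2.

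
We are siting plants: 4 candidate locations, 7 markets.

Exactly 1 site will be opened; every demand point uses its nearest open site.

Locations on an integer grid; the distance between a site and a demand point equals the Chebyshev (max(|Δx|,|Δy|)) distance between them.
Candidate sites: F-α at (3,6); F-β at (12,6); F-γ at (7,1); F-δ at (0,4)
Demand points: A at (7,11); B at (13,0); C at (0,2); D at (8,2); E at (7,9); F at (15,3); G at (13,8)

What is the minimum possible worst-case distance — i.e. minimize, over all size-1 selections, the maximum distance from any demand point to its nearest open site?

Open {F-γ}.
  Farthest demand point is A at distance 10 (to F-γ); all others are ≤ 10.
With {F-α} the worst case is 12.
With {F-β} the worst case is 12.
No size-1 selection achieves below 10.

10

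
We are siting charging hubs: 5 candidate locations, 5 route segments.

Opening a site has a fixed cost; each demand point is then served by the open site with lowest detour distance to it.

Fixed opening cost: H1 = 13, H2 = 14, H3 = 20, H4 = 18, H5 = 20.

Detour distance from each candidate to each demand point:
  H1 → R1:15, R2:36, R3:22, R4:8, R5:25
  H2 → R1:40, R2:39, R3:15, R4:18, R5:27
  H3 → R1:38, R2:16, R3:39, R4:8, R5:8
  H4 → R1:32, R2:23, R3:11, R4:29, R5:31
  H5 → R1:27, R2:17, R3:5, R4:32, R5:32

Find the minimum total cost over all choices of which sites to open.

Open {H1, H3}: assign each demand point to its cheapest open site.
  R1→H1 15, R2→H3 16, R3→H1 22, R4→H1 8, R5→H3 8
  detour distance 69, fixed 33 → total 102.
Compare {H1, H5}: detour distance 70 + fixed 33 = 103.
Compare {H3, H5}: detour distance 64 + fixed 40 = 104.
Compare {H1, H3, H5}: detour distance 52 + fixed 53 = 105.
All other subsets cost ≥ 103. Minimum total cost: 102.

102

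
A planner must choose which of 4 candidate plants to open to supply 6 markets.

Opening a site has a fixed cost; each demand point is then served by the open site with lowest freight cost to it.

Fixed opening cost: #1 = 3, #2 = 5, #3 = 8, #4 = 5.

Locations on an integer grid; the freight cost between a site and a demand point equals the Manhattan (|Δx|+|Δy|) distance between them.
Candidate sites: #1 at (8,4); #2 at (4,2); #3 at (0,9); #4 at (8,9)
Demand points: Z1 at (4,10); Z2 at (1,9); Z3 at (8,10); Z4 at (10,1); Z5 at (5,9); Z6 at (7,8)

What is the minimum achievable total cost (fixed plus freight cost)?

31

Open {#1, #4}: assign each demand point to its cheapest open site.
  Z1→#4 5, Z2→#4 7, Z3→#4 1, Z4→#1 5, Z5→#4 3, Z6→#4 2
  freight cost 23, fixed 8 → total 31.
Compare {#4}: freight cost 28 + fixed 5 = 33.
Compare {#1, #3, #4}: freight cost 17 + fixed 16 = 33.
Compare {#2, #4}: freight cost 25 + fixed 10 = 35.
All other subsets cost ≥ 33. Minimum total cost: 31.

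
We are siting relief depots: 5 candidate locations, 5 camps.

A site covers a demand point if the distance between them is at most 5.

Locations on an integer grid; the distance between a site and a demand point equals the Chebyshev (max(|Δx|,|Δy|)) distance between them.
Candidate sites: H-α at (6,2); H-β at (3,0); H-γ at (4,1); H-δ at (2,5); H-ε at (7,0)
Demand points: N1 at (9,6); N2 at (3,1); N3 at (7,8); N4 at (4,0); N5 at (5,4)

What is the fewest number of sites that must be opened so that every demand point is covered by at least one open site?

2

Coverage sets (demand points within 5 of each site):
  H-α: {N1, N2, N4, N5}
  H-β: {N2, N4, N5}
  H-γ: {N1, N2, N4, N5}
  H-δ: {N2, N3, N4, N5}
  H-ε: {N2, N4, N5}
No single site covers all 5 demand points.
But {H-α, H-δ} covers everything, so the minimum is 2.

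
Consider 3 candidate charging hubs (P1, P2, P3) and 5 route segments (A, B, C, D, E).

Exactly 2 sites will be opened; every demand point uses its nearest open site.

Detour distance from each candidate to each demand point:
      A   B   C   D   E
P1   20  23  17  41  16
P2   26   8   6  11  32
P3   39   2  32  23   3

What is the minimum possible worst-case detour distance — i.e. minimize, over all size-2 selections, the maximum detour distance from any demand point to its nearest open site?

Open {P1, P2}.
  Farthest demand point is A at detour distance 20 (to P1); all others are ≤ 20.
With {P1, P3} the worst case is 23.
With {P2, P3} the worst case is 26.
No size-2 selection achieves below 20.

20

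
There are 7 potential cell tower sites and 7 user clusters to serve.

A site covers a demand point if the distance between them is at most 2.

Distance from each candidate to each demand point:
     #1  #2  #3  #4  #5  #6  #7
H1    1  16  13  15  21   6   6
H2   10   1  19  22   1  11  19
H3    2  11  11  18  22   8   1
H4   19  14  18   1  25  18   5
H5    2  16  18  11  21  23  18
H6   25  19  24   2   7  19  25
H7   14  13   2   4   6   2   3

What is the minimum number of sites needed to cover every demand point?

Coverage sets (demand points within 2 of each site):
  H1: {#1}
  H2: {#2, #5}
  H3: {#1, #7}
  H4: {#4}
  H5: {#1}
  H6: {#4}
  H7: {#3, #6}
No 3 sites suffice: every size-3 union leaves at least one demand point uncovered.
But {H2, H3, H4, H7} covers everything, so the minimum is 4.

4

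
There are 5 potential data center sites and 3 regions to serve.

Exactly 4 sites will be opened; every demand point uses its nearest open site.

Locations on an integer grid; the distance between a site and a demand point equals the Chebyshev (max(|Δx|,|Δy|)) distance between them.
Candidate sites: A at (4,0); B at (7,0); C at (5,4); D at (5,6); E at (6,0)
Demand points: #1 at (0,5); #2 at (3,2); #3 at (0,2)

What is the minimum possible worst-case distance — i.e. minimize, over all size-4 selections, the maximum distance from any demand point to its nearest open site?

Open {A, B, C, D}.
  Farthest demand point is #1 at distance 5 (to A); all others are ≤ 5.
With {A, B, C, E} the worst case is 5.
With {A, B, D, E} the worst case is 5.
No size-4 selection achieves below 5.

5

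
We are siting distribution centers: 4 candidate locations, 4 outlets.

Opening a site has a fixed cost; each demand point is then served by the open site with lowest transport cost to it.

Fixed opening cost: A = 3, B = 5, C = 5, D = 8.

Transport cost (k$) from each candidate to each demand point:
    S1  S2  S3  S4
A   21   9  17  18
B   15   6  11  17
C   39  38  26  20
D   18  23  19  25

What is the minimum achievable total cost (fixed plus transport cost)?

Open {B}: assign each demand point to its cheapest open site.
  S1→B 15, S2→B 6, S3→B 11, S4→B 17
  transport cost 49, fixed 5 → total 54.
Compare {A, B}: transport cost 49 + fixed 8 = 57.
Compare {B, C}: transport cost 49 + fixed 10 = 59.
Compare {B, D}: transport cost 49 + fixed 13 = 62.
All other subsets cost ≥ 57. Minimum total cost: 54.

54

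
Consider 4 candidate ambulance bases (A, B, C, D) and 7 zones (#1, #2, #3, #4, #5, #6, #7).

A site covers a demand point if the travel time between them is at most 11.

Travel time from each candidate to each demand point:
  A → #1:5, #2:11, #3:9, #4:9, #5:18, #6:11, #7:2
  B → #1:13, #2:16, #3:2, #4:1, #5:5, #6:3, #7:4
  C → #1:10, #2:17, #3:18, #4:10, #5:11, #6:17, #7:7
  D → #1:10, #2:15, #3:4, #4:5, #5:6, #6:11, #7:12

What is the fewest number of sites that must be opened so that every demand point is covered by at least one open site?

Coverage sets (demand points within 11 of each site):
  A: {#1, #2, #3, #4, #6, #7}
  B: {#3, #4, #5, #6, #7}
  C: {#1, #4, #5, #7}
  D: {#1, #3, #4, #5, #6}
No single site covers all 7 demand points.
But {A, B} covers everything, so the minimum is 2.

2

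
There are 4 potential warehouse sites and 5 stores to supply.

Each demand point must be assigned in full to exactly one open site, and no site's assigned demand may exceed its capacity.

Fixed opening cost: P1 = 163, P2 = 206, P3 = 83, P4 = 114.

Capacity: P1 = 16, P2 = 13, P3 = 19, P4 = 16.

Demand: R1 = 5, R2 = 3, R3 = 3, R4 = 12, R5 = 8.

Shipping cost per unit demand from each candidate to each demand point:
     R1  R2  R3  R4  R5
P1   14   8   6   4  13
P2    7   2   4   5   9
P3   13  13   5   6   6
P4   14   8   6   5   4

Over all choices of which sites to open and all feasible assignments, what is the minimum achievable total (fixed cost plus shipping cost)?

408

Open {P3, P4}; cheapest assignment that respects the capacities:
  P3 (cap 19, load 17): R1, R4 — cost 5×13 + 12×6 = 137
  P4 (cap 16, load 14): R2, R3, R5 — cost 3×8 + 3×6 + 8×4 = 74
  Shipping 211, fixed 197 → total 408.
  Any other capacity-feasible assignment to {P3, P4} ships for at least 211.
Compare {P1, P3}: its best feasible assignment gives total 446.
Compare {P1, P4}: its best feasible assignment gives total 469.
Every other set of open sites that can feasibly serve all demand totals ≥ 446 even under its best assignment. Minimum: 408.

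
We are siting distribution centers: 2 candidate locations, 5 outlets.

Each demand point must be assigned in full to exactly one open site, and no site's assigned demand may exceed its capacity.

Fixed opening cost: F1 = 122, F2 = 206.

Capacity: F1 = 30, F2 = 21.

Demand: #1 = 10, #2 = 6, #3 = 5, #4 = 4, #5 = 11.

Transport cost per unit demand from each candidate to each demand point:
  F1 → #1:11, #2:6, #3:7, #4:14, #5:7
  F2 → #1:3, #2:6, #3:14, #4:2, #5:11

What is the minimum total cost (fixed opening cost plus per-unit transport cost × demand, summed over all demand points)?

514

Open {F1, F2}; cheapest assignment that respects the capacities:
  F1 (cap 30, load 22): #2, #3, #5 — cost 6×6 + 5×7 + 11×7 = 148
  F2 (cap 21, load 14): #1, #4 — cost 10×3 + 4×2 = 38
  Shipping 186, fixed 328 → total 514.
  Any other capacity-feasible assignment to {F1, F2} ships for at least 186.
Total demand is 36 and no other set of sites has combined capacity ≥ 36, so {F1, F2} is the only feasible choice of open sites. Minimum: 514.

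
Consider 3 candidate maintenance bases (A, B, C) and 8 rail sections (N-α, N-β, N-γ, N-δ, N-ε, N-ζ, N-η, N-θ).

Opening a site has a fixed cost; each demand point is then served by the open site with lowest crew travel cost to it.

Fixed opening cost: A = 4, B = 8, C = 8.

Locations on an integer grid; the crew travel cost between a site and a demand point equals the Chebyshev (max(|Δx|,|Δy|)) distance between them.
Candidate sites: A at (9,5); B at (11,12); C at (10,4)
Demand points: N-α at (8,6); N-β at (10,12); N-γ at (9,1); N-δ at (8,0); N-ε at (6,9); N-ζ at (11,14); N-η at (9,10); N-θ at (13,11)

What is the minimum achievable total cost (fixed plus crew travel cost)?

Open {A, B}: assign each demand point to its cheapest open site.
  N-α→A 1, N-β→B 1, N-γ→A 4, N-δ→A 5, N-ε→A 4, N-ζ→B 2, N-η→B 2, N-θ→B 2
  crew travel cost 21, fixed 12 → total 33.
Compare {B, C}: crew travel cost 21 + fixed 16 = 37.
Compare {A, B, C}: crew travel cost 19 + fixed 20 = 39.
Compare {A}: crew travel cost 41 + fixed 4 = 45.
All other subsets cost ≥ 37. Minimum total cost: 33.

33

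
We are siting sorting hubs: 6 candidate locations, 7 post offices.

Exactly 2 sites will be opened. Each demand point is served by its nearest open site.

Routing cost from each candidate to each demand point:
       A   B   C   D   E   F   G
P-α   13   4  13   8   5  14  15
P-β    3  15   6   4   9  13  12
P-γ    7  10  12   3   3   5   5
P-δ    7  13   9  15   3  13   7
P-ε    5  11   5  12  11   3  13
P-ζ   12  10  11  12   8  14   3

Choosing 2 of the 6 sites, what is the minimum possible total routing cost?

Open {P-γ, P-ε}.
  A→P-ε 5, B→P-γ 10, C→P-ε 5, D→P-γ 3, E→P-γ 3, F→P-ε 3, G→P-γ 5  ⇒ total 34.
Compare {P-β, P-γ}: total 35.
Compare {P-α, P-γ}: total 39.
No size-2 selection does better; minimum is 34.

34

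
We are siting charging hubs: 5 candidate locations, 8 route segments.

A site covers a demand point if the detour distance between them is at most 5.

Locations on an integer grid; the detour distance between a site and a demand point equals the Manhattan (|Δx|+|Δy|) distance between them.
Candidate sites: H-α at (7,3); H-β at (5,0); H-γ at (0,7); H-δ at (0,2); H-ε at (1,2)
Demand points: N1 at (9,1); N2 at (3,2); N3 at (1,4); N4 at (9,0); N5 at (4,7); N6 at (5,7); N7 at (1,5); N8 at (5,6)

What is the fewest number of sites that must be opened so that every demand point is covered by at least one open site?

2

Coverage sets (demand points within 5 of each site):
  H-α: {N1, N2, N4, N8}
  H-β: {N1, N2, N4}
  H-γ: {N3, N5, N6, N7}
  H-δ: {N2, N3, N7}
  H-ε: {N2, N3, N7}
No single site covers all 8 demand points.
But {H-α, H-γ} covers everything, so the minimum is 2.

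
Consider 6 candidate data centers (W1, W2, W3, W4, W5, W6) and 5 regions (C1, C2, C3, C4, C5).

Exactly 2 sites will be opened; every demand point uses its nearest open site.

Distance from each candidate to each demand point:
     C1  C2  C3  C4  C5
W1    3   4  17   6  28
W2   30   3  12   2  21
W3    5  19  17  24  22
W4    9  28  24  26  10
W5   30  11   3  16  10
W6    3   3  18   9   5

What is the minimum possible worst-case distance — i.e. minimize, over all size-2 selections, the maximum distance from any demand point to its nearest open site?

9

Open {W5, W6}.
  Farthest demand point is C4 at distance 9 (to W6); all others are ≤ 9.
With {W1, W5} the worst case is 10.
With {W2, W4} the worst case is 12.
No size-2 selection achieves below 9.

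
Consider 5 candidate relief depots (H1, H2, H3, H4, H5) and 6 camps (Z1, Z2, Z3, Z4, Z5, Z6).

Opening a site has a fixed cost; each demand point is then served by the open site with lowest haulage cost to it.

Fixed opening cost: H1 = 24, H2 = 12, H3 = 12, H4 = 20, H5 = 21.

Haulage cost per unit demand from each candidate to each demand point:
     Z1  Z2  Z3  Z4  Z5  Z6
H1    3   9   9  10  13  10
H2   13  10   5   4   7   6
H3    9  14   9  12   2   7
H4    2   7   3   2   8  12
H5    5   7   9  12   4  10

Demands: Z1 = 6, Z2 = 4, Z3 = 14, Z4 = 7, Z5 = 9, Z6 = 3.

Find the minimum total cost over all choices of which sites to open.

Open {H3, H4}: assign each demand point to its cheapest open site.
  Z1→H4 6×2=12, Z2→H4 4×7=28, Z3→H4 14×3=42, Z4→H4 7×2=14, Z5→H3 9×2=18, Z6→H3 3×7=21
  haulage cost 135, fixed 32 → total 167.
Compare {H2, H3, H4}: haulage cost 132 + fixed 44 = 176.
Compare {H3, H4, H5}: haulage cost 135 + fixed 53 = 188.
Compare {H1, H3, H4}: haulage cost 135 + fixed 56 = 191.
All other subsets cost ≥ 176. Minimum total cost: 167.

167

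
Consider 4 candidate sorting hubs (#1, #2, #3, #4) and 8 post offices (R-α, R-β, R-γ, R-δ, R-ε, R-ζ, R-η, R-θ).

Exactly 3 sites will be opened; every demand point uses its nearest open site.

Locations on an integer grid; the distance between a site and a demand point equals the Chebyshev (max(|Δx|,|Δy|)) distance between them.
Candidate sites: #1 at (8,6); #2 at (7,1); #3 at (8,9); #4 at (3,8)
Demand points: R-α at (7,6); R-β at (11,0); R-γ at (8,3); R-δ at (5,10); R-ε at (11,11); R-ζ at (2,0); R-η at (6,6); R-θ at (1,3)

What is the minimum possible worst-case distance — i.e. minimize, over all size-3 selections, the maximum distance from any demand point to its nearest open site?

Open {#1, #2, #4}.
  Farthest demand point is R-ε at distance 5 (to #1); all others are ≤ 5.
With {#2, #3, #4} the worst case is 5.
With {#1, #2, #3} the worst case is 6.
No size-3 selection achieves below 5.

5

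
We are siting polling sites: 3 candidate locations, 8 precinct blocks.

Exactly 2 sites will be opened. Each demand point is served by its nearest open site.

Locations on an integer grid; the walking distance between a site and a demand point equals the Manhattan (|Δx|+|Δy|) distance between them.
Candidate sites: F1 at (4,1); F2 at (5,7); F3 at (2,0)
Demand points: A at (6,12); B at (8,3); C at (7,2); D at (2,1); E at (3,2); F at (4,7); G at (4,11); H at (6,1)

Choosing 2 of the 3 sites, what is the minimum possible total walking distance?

Open {F1, F2}.
  A→F2 6, B→F1 6, C→F1 4, D→F1 2, E→F1 2, F→F2 1, G→F2 5, H→F1 2  ⇒ total 28.
Compare {F2, F3}: total 35.
Compare {F1, F3}: total 44.

28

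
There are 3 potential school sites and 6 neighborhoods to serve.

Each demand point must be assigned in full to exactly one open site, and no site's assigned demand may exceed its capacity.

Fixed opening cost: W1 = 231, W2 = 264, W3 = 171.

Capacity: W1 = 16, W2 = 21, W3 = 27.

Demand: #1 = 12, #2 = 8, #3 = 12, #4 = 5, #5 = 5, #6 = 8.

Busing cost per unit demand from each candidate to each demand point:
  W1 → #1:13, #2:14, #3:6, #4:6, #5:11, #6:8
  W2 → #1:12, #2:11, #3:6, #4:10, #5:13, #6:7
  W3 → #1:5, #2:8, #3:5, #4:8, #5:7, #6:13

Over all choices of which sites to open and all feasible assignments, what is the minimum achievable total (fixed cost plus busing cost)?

983

Open {W1, W2, W3}; cheapest assignment that respects the capacities:
  W1 (cap 16, load 5): #4 — cost 5×6 = 30
  W2 (cap 21, load 20): #3, #6 — cost 12×6 + 8×7 = 128
  W3 (cap 27, load 25): #1, #2, #5 — cost 12×5 + 8×8 + 5×7 = 159
  Shipping 317, fixed 666 → total 983.
  Any other capacity-feasible assignment to {W1, W2, W3} ships for at least 317.
Total demand is 50 and no other set of sites has combined capacity ≥ 50, so {W1, W2, W3} is the only feasible choice of open sites. Minimum: 983.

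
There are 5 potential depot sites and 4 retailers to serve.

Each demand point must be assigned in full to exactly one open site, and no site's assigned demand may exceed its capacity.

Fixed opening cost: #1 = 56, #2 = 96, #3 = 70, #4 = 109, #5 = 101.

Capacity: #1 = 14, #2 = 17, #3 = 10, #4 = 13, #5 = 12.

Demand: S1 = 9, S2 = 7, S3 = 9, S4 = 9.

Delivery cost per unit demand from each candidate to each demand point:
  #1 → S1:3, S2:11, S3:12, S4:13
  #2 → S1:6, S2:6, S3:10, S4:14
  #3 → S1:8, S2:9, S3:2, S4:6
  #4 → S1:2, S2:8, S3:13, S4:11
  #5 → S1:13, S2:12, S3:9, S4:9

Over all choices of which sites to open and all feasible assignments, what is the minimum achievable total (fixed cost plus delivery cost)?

Open {#1, #2, #3}; cheapest assignment that respects the capacities:
  #1 (cap 14, load 9): S1 — cost 9×3 = 27
  #2 (cap 17, load 16): S2, S4 — cost 7×6 + 9×14 = 168
  #3 (cap 10, load 9): S3 — cost 9×2 = 18
  Shipping 213, fixed 222 → total 435.
  Any other capacity-feasible assignment to {#1, #2, #3} ships for at least 213.
Compare {#2, #3, #5}: its best feasible assignment gives total 462.
Compare {#2, #3, #4}: its best feasible assignment gives total 479.
Every other set of open sites that can feasibly serve all demand totals ≥ 462 even under its best assignment. Minimum: 435.

435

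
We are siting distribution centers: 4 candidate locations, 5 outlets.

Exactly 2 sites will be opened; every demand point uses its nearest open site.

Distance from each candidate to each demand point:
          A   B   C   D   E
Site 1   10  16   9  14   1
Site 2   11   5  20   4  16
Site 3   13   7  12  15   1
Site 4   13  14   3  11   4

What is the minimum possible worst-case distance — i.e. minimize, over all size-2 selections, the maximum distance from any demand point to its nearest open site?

Open {Site 1, Site 2}.
  Farthest demand point is A at distance 10 (to Site 1); all others are ≤ 10.
With {Site 2, Site 4} the worst case is 11.
With {Site 2, Site 3} the worst case is 12.
No size-2 selection achieves below 10.

10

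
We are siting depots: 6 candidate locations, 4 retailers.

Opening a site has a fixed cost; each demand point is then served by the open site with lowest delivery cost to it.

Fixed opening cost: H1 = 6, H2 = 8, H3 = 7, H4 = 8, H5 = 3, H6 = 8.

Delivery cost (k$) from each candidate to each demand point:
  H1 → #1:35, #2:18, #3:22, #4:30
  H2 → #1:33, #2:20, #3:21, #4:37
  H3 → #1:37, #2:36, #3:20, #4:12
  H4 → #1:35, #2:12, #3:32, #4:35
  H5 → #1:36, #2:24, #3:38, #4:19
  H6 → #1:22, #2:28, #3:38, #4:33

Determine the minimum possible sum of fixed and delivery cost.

Open {H3, H4, H6}: assign each demand point to its cheapest open site.
  #1→H6 22, #2→H4 12, #3→H3 20, #4→H3 12
  delivery cost 66, fixed 23 → total 89.
Compare {H3, H4, H5, H6}: delivery cost 66 + fixed 26 = 92.
Compare {H1, H3, H6}: delivery cost 72 + fixed 21 = 93.
Compare {H3, H4}: delivery cost 79 + fixed 15 = 94.
All other subsets cost ≥ 92. Minimum total cost: 89.

89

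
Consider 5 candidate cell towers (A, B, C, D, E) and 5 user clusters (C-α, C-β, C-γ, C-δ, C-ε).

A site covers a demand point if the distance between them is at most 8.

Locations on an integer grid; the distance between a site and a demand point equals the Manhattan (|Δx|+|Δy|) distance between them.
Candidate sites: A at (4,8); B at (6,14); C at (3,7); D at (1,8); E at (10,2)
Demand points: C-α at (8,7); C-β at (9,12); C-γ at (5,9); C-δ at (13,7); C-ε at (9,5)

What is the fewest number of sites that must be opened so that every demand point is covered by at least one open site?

Coverage sets (demand points within 8 of each site):
  A: {C-α, C-γ, C-ε}
  B: {C-β, C-γ}
  C: {C-α, C-γ, C-ε}
  D: {C-α, C-γ}
  E: {C-α, C-δ, C-ε}
No single site covers all 5 demand points.
But {B, E} covers everything, so the minimum is 2.

2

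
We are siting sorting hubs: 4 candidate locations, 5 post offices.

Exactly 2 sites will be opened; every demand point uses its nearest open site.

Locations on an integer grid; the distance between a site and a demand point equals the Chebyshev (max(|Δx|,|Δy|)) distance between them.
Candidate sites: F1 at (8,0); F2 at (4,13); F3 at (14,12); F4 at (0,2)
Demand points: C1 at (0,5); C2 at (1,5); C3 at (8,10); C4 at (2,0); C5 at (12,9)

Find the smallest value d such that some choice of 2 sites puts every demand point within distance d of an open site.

6

Open {F3, F4}.
  Farthest demand point is C3 at distance 6 (to F3); all others are ≤ 6.
With {F1, F2} the worst case is 8.
With {F1, F3} the worst case is 8.
No size-2 selection achieves below 6.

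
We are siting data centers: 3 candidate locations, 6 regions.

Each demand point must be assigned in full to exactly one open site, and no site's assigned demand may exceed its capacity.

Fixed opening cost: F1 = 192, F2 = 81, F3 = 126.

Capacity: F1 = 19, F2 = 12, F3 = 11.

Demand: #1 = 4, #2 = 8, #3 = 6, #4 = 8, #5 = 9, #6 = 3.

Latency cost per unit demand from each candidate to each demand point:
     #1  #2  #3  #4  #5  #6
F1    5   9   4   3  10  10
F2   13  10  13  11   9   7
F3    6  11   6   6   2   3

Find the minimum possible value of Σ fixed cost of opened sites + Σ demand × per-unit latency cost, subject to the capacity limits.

Open {F1, F2, F3}; cheapest assignment that respects the capacities:
  F1 (cap 19, load 18): #1, #3, #4 — cost 4×5 + 6×4 + 8×3 = 68
  F2 (cap 12, load 11): #2, #6 — cost 8×10 + 3×7 = 101
  F3 (cap 11, load 9): #5 — cost 9×2 = 18
  Shipping 187, fixed 399 → total 586.
  Any other capacity-feasible assignment to {F1, F2, F3} ships for at least 187.
Total demand is 38 and no other set of sites has combined capacity ≥ 38, so {F1, F2, F3} is the only feasible choice of open sites. Minimum: 586.

586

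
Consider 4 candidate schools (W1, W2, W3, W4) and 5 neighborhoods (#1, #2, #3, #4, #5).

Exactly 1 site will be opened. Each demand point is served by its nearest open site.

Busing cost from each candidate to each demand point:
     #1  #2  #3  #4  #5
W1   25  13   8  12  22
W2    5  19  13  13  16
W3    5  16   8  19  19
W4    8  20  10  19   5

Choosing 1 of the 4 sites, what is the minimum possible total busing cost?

62

Open {W4}.
  #1→W4 8, #2→W4 20, #3→W4 10, #4→W4 19, #5→W4 5  ⇒ total 62.
Compare {W2}: total 66.
Compare {W3}: total 67.
No size-1 selection does better; minimum is 62.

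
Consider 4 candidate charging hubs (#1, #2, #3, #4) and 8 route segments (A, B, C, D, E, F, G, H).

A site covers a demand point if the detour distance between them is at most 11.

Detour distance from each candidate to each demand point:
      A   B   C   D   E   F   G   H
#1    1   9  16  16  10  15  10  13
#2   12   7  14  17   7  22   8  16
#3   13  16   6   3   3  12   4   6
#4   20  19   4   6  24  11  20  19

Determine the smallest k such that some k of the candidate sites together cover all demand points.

3

Coverage sets (demand points within 11 of each site):
  #1: {A, B, E, G}
  #2: {B, E, G}
  #3: {C, D, E, G, H}
  #4: {C, D, F}
No 2 sites suffice: every size-2 union leaves at least one demand point uncovered.
But {#1, #3, #4} covers everything, so the minimum is 3.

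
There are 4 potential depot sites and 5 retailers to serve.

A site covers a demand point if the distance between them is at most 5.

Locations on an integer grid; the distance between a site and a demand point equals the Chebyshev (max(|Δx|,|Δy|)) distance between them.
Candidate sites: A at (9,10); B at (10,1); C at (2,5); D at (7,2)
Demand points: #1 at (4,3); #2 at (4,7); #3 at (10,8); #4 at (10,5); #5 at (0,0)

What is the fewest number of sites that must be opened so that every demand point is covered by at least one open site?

2

Coverage sets (demand points within 5 of each site):
  A: {#2, #3, #4}
  B: {#4}
  C: {#1, #2, #5}
  D: {#1, #2, #4}
No single site covers all 5 demand points.
But {A, C} covers everything, so the minimum is 2.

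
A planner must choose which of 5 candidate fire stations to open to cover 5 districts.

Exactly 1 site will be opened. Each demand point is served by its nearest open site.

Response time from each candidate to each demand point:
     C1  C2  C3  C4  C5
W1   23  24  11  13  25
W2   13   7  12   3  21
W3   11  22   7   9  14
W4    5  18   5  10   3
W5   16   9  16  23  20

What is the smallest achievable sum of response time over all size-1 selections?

41

Open {W4}.
  C1→W4 5, C2→W4 18, C3→W4 5, C4→W4 10, C5→W4 3  ⇒ total 41.
Compare {W2}: total 56.
Compare {W3}: total 63.
No size-1 selection does better; minimum is 41.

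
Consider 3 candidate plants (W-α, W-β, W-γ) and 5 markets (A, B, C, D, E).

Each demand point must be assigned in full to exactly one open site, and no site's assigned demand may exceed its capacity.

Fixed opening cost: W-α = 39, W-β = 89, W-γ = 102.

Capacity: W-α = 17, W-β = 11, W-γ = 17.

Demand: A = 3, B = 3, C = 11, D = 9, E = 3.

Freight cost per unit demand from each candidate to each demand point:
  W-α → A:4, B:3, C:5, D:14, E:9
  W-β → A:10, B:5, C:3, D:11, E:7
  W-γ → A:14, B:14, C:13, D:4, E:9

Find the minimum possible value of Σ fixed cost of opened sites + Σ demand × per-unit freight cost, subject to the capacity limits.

280

Open {W-α, W-γ}; cheapest assignment that respects the capacities:
  W-α (cap 17, load 17): A, B, C — cost 3×4 + 3×3 + 11×5 = 76
  W-γ (cap 17, load 12): D, E — cost 9×4 + 3×9 = 63
  Shipping 139, fixed 141 → total 280.
  Any other capacity-feasible assignment to {W-α, W-γ} ships for at least 139.
Compare {W-α, W-β, W-γ}: its best feasible assignment gives total 347.
Every other set of open sites that can feasibly serve all demand totals ≥ 347 even under its best assignment. Minimum: 280.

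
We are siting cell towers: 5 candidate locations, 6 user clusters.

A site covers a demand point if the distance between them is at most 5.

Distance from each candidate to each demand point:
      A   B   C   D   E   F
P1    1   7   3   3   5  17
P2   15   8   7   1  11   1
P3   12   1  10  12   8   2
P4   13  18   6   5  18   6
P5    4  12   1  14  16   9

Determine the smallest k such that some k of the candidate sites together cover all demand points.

Coverage sets (demand points within 5 of each site):
  P1: {A, C, D, E}
  P2: {D, F}
  P3: {B, F}
  P4: {D}
  P5: {A, C}
No single site covers all 6 demand points.
But {P1, P3} covers everything, so the minimum is 2.

2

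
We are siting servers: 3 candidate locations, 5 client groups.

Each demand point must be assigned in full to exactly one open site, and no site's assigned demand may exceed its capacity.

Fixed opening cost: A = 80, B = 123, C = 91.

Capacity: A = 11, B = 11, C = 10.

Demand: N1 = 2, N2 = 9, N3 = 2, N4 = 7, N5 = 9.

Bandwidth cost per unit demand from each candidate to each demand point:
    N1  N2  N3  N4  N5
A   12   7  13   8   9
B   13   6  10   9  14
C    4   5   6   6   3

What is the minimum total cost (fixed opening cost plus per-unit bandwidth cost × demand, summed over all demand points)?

Open {A, B, C}; cheapest assignment that respects the capacities:
  A (cap 11, load 9): N1, N4 — cost 2×12 + 7×8 = 80
  B (cap 11, load 11): N2, N3 — cost 9×6 + 2×10 = 74
  C (cap 10, load 9): N5 — cost 9×3 = 27
  Shipping 181, fixed 294 → total 475.
  Any other capacity-feasible assignment to {A, B, C} ships for at least 181.
Total demand is 29 and no other set of sites has combined capacity ≥ 29, so {A, B, C} is the only feasible choice of open sites. Minimum: 475.

475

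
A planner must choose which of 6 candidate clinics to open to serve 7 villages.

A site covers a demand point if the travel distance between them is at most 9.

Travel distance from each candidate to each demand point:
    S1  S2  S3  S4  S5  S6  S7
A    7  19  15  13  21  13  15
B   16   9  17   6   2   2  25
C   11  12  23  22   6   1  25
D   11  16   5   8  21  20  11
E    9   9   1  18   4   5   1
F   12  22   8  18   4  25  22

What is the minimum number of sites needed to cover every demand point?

2

Coverage sets (demand points within 9 of each site):
  A: {S1}
  B: {S2, S4, S5, S6}
  C: {S5, S6}
  D: {S3, S4}
  E: {S1, S2, S3, S5, S6, S7}
  F: {S3, S5}
No single site covers all 7 demand points.
But {B, E} covers everything, so the minimum is 2.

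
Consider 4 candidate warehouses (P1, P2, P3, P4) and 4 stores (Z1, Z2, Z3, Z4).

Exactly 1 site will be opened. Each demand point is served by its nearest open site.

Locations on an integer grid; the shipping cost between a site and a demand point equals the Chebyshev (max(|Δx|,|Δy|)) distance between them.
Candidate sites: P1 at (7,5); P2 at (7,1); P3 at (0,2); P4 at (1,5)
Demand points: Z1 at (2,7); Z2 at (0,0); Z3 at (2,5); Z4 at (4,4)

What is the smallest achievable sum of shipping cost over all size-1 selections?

11

Open {P4}.
  Z1→P4 2, Z2→P4 5, Z3→P4 1, Z4→P4 3  ⇒ total 11.
Compare {P3}: total 14.
Compare {P1}: total 20.
No size-1 selection does better; minimum is 11.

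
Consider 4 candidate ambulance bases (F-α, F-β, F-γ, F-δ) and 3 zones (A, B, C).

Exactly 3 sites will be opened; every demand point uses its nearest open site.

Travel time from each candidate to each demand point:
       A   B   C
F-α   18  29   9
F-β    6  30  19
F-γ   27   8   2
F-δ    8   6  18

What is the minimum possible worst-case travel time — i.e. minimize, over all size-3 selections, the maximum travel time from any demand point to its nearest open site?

6

Open {F-β, F-γ, F-δ}.
  Farthest demand point is A at travel time 6 (to F-β); all others are ≤ 6.
With {F-α, F-β, F-γ} the worst case is 8.
With {F-α, F-γ, F-δ} the worst case is 8.
No size-3 selection achieves below 6.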